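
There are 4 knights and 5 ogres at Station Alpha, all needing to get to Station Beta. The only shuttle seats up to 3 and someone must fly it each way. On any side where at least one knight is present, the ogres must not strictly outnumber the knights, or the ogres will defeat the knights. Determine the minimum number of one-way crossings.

The ogres already outnumber the knights at Station Alpha before anyone moves, so the starting position itself is disallowed.

impossible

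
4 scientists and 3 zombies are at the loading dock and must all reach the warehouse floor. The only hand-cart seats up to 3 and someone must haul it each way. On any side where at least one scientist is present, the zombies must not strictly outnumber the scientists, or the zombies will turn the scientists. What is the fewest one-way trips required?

Counting alone: each trip to the warehouse floor takes at most 3 across and each return brings at least 1 back, so after t trips out (and t−1 returns) at most 3t − (t−1) of the 7 are across; that first reaches 7 at t = 3, so at least 5 crossings are needed.
The plan below uses exactly 5 crossings, so it is optimal:
1. 3 zombies → the warehouse floor.  (the loading dock: 4S 0Z; the warehouse floor: 0S 3Z)
2. 1 zombie ← the loading dock.  (the loading dock: 4S 1Z; the warehouse floor: 0S 2Z)
3. 3 scientists → the warehouse floor.  (the loading dock: 1S 1Z; the warehouse floor: 3S 2Z)
4. 1 scientist ← the loading dock.  (the loading dock: 2S 1Z; the warehouse floor: 2S 2Z)
5. 2 scientists and 1 zombie → the warehouse floor.  (the loading dock: 0S 0Z; the warehouse floor: 4S 3Z)

5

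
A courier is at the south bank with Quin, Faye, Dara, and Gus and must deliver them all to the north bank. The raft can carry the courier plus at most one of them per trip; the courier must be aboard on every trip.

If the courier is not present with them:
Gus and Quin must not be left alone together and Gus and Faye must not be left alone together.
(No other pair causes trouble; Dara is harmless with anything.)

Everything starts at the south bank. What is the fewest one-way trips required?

9

Counting alone: the courier can take at most 1 across per trip to the north bank, so moving all 4 needs at least 4 loaded trips out, with a return between consecutive ones — at least 7 crossings.
The safety rule pushes this higher. Following every safe sequence of crossings, the most of the 4 that can be at the north bank as the raft arrives there on crossing 7 is 3 — never all 4.
So no plan with fewer than 9 crossings exists, and this one achieves 9:
1. Courier goes to the north bank with Gus.  [the south bank: Dara, Faye, Quin | the north bank: Gus]
2. Courier goes back to the south bank alone.  [the south bank: Dara, Faye, Quin | the north bank: Gus]
3. Courier goes to the north bank with Quin.  [the south bank: Dara, Faye | the north bank: Gus, Quin]
4. Courier goes back to the south bank with Gus.  [the south bank: Dara, Faye, Gus | the north bank: Quin]
5. Courier goes to the north bank with Faye.  [the south bank: Dara, Gus | the north bank: Faye, Quin]
6. Courier goes back to the south bank alone.  [the south bank: Dara, Gus | the north bank: Faye, Quin]
7. Courier goes to the north bank with Dara.  [the south bank: Gus | the north bank: Dara, Faye, Quin]
8. Courier goes back to the south bank alone.  [the south bank: Gus | the north bank: Dara, Faye, Quin]
9. Courier goes to the north bank with Gus.  [the south bank: — | the north bank: Dara, Faye, Gus, Quin]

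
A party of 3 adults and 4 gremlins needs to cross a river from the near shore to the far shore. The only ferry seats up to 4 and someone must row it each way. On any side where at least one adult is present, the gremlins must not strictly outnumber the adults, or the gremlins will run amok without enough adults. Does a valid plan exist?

The gremlins already outnumber the adults at the near shore before anyone moves, so the starting position itself is disallowed.

No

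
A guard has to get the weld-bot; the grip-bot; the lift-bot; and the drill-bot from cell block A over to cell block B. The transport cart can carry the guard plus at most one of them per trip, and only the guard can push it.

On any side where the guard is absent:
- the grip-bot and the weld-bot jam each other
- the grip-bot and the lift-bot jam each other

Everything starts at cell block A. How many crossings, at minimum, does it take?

9

Counting alone: the guard can take at most 1 across per trip to cell block B, so moving all 4 needs at least 4 loaded trips out, with a return between consecutive ones — at least 7 crossings.
The safety rule pushes this higher. Following every safe sequence of crossings, the most of the 4 that can be at cell block B as the transport cart arrives there on crossing 7 is 3 — never all 4.
So no plan with fewer than 9 crossings exists, and this one achieves 9:
1. Guard goes to cell block B with the grip-bot.
2. Guard goes back to cell block A alone.
3. Guard goes to cell block B with the weld-bot.
4. Guard goes back to cell block A with the grip-bot.
5. Guard goes to cell block B with the lift-bot.
6. Guard goes back to cell block A alone.
7. Guard goes to cell block B with the drill-bot.
8. Guard goes back to cell block A alone.
9. Guard goes to cell block B with the grip-bot.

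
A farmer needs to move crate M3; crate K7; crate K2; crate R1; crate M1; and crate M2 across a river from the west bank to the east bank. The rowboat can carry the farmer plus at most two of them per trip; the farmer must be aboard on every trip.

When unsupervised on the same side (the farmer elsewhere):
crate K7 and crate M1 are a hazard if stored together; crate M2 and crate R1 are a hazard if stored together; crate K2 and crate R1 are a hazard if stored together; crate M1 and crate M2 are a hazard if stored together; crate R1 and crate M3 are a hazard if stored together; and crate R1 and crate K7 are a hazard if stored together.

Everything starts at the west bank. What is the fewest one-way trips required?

Counting alone: the farmer can take at most 2 across per trip to the east bank, so moving all 6 needs at least 3 loaded trips out, with a return between consecutive ones — at least 5 crossings.
The safety rule pushes this higher. Following every safe sequence of crossings, the most of the 6 that can be at the east bank as the rowboat arrives there on crossing 5 is 5 — never all 6.
So no plan with fewer than 7 crossings exists, and this one achieves 7:
1. Farmer goes to the east bank with crate M1 and crate R1.
2. Farmer goes back to the west bank alone.
3. Farmer goes to the east bank with crate K7 and crate M3.
4. Farmer goes back to the west bank with crate M1 and crate R1.
5. Farmer goes to the east bank with crate K2 and crate M2.
6. Farmer goes back to the west bank alone.
7. Farmer goes to the east bank with crate M1 and crate R1.

7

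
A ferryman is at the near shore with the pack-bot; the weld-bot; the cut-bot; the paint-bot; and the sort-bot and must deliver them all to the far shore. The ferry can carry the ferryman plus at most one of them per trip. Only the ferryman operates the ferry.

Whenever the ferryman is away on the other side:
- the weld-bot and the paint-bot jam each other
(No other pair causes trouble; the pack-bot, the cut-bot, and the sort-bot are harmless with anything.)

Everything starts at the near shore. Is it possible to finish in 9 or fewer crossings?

Yes

Yes — this plan uses 9 crossings (≤ 9):
1. Ferryman goes to the far shore with the weld-bot.  [the near shore: the cut-bot, the pack-bot, the paint-bot, the sort-bot | the far shore: the weld-bot]
2. Ferryman goes back to the near shore alone.  [the near shore: the cut-bot, the pack-bot, the paint-bot, the sort-bot | the far shore: the weld-bot]
3. Ferryman goes to the far shore with the pack-bot.  [the near shore: the cut-bot, the paint-bot, the sort-bot | the far shore: the pack-bot, the weld-bot]
4. Ferryman goes back to the near shore alone.  [the near shore: the cut-bot, the paint-bot, the sort-bot | the far shore: the pack-bot, the weld-bot]
5. Ferryman goes to the far shore with the cut-bot.  [the near shore: the paint-bot, the sort-bot | the far shore: the cut-bot, the pack-bot, the weld-bot]
6. Ferryman goes back to the near shore alone.  [the near shore: the paint-bot, the sort-bot | the far shore: the cut-bot, the pack-bot, the weld-bot]
7. Ferryman goes to the far shore with the sort-bot.  [the near shore: the paint-bot | the far shore: the cut-bot, the pack-bot, the sort-bot, the weld-bot]
8. Ferryman goes back to the near shore alone.  [the near shore: the paint-bot | the far shore: the cut-bot, the pack-bot, the sort-bot, the weld-bot]
9. Ferryman goes to the far shore with the paint-bot.  [the near shore: — | the far shore: the cut-bot, the pack-bot, the paint-bot, the sort-bot, the weld-bot]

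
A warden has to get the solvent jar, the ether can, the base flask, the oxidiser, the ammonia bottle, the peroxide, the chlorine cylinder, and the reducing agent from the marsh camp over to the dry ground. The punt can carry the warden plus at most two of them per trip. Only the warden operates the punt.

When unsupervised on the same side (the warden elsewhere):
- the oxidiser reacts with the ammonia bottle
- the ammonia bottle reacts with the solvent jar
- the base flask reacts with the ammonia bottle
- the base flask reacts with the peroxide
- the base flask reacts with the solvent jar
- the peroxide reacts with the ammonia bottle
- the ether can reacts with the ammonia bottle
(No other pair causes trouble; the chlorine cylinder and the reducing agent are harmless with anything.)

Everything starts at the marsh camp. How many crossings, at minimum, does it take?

13

Counting alone: the warden can take at most 2 across per trip to the dry ground, so moving all 8 needs at least 4 loaded trips out, with a return between consecutive ones — at least 7 crossings.
The safety rule pushes this higher. Following every safe sequence of crossings, the most of the 8 that can be at the dry ground as the punt arrives there on crossings 7, 9, 11 is 5, 6, 7 respectively — never all 8.
So no plan with fewer than 13 crossings exists, and this one achieves 13:
1. Warden goes to the dry ground with the ammonia bottle and the base flask.
2. Warden goes back to the marsh camp with the base flask.
3. Warden goes to the dry ground with the peroxide and the solvent jar.
4. Warden goes back to the marsh camp with the ammonia bottle.
5. Warden goes to the dry ground with the ammonia bottle and the ether can.
6. Warden goes back to the marsh camp with the ammonia bottle.
7. Warden goes to the dry ground with the base flask and the oxidiser.
8. Warden goes back to the marsh camp with the base flask.
9. Warden goes to the dry ground with the base flask and the chlorine cylinder.
10. Warden goes back to the marsh camp with the base flask.
11. Warden goes to the dry ground with the base flask and the reducing agent.
12. Warden goes back to the marsh camp with the base flask.
13. Warden goes to the dry ground with the ammonia bottle and the base flask.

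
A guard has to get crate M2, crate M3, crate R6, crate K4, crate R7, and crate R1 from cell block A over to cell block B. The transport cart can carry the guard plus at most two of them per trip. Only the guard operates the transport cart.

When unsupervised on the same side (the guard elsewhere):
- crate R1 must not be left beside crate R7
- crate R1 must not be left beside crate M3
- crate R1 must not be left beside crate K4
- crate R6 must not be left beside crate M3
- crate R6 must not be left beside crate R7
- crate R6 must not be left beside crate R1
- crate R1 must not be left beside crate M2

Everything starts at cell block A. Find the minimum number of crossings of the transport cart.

Counting alone: the guard can take at most 2 across per trip to cell block B, so moving all 6 needs at least 3 loaded trips out, with a return between consecutive ones — at least 5 crossings.
The safety rule pushes this higher. Following every safe sequence of crossings, the most of the 6 that can be at cell block B as the transport cart arrives there on crossings 5, 7 is 4, 5 respectively — never all 6.
So no plan with fewer than 9 crossings exists, and this one achieves 9:
1. Guard goes to cell block B with crate R1 and crate R6.
2. Guard goes back to cell block A with crate R6.
3. Guard goes to cell block B with crate M2 and crate R6.
4. Guard goes back to cell block A with crate R1.
5. Guard goes to cell block B with crate K4 and crate R1.
6. Guard goes back to cell block A with crate R1.
7. Guard goes to cell block B with crate M3 and crate R7.
8. Guard goes back to cell block A with crate R6.
9. Guard goes to cell block B with crate R1 and crate R6.

9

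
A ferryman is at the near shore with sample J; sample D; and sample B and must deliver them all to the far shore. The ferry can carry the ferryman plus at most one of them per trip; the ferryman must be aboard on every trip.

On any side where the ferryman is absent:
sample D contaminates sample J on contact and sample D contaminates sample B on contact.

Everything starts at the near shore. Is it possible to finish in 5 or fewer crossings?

Counting alone: the ferryman can take at most 1 across per trip to the far shore, so moving all 3 needs at least 3 loaded trips out, with a return between consecutive ones — at least 5 crossings.
The safety rule pushes this higher. Following every safe sequence of crossings, the most of the 3 that can be at the far shore as the ferry arrives there on crossing 5 is 2 — never all 3.
So the move cannot be finished within 5 crossings. (The shortest complete plan takes 7:)
1. Ferryman goes to the far shore with sample D.  [the near shore: sample B, sample J | the far shore: sample D]
2. Ferryman goes back to the near shore alone.  [the near shore: sample B, sample J | the far shore: sample D]
3. Ferryman goes to the far shore with sample J.  [the near shore: sample B | the far shore: sample D, sample J]
4. Ferryman goes back to the near shore with sample D.  [the near shore: sample B, sample D | the far shore: sample J]
5. Ferryman goes to the far shore with sample B.  [the near shore: sample D | the far shore: sample B, sample J]
6. Ferryman goes back to the near shore alone.  [the near shore: sample D | the far shore: sample B, sample J]
7. Ferryman goes to the far shore with sample D.  [the near shore: — | the far shore: sample B, sample D, sample J]

No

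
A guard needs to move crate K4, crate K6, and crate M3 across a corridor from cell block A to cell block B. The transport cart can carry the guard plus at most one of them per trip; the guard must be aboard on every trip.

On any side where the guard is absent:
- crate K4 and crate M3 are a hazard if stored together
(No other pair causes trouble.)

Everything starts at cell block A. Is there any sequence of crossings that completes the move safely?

Yes

1. Guard goes to cell block B with crate K4.
2. Guard goes back to cell block A alone.
3. Guard goes to cell block B with crate K6.
4. Guard goes back to cell block A alone.
5. Guard goes to cell block B with crate M3.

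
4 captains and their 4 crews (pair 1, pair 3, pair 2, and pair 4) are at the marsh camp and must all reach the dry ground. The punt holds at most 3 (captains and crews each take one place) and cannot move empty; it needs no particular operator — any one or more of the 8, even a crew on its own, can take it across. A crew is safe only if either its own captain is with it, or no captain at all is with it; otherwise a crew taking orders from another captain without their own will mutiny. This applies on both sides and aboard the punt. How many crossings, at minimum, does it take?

9

Counting alone: each trip to the dry ground takes at most 3 across and each return brings at least 1 back, so after t trips out (and t−1 returns) at most 3t − (t−1) of the 8 are across; that first reaches 8 at t = 4, so at least 7 crossings are needed.
The safety rule pushes this higher. Following every safe sequence of crossings, the most of the 8 that can be at the dry ground as the punt arrives there on crossing 7 is 7 — never all 8.
So no plan with fewer than 9 crossings exists, and this one achieves 9:
1. captain 1 and crew 1 cross → the dry ground.
2. captain 1 crosses ← the marsh camp.
3. captain 1, captain 3, and crew 3 cross → the dry ground.
4. captain 1 and crew 1 cross ← the marsh camp.
5. captain 1, captain 2, and captain 4 cross → the dry ground.
6. crew 3 crosses ← the marsh camp.
7. crew 1 and crew 3 cross → the dry ground.
8. crew 1 crosses ← the marsh camp.
9. crew 1, crew 2, and crew 4 cross → the dry ground.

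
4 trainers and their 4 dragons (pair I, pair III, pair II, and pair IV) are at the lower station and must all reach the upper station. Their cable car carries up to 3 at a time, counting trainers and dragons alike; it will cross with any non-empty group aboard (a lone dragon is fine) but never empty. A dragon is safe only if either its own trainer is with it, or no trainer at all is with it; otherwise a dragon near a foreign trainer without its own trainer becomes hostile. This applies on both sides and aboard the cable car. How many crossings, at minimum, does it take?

Counting alone: each trip to the upper station takes at most 3 across and each return brings at least 1 back, so after t trips out (and t−1 returns) at most 3t − (t−1) of the 8 are across; that first reaches 8 at t = 4, so at least 7 crossings are needed.
The safety rule pushes this higher. Following every safe sequence of crossings, the most of the 8 that can be at the upper station as the cable car arrives there on crossing 7 is 7 — never all 8.
So no plan with fewer than 9 crossings exists, and this one achieves 9:
1. dragon I and trainer I cross → the upper station.
2. trainer I crosses ← the lower station.
3. dragon III, trainer I, and trainer III cross → the upper station.
4. dragon I and trainer I cross ← the lower station.
5. trainer I, trainer II, and trainer IV cross → the upper station.
6. dragon III crosses ← the lower station.
7. dragon I and dragon III cross → the upper station.
8. dragon I crosses ← the lower station.
9. dragon I, dragon II, and dragon IV cross → the upper station.

9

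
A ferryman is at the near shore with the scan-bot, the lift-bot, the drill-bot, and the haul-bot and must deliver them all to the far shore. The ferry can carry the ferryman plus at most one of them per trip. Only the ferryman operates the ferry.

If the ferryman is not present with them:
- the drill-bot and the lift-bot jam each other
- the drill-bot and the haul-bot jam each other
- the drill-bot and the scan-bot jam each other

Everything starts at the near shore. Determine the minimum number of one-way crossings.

Following every safe sequence of crossings from the start, the most of the 4 that can be at the far shore as the ferry arrives there on crossings 1, 3 is 1, 2 respectively; the best ever achieved is 2 of 4.
From crossing 5 on, no configuration arises that was not already reachable earlier: only 9 distinct safe configurations (who is on which side, and where the ferry is) can ever be reached, none of them has everyone across, and every continuation just revisits them. So no valid plan exists.

impossible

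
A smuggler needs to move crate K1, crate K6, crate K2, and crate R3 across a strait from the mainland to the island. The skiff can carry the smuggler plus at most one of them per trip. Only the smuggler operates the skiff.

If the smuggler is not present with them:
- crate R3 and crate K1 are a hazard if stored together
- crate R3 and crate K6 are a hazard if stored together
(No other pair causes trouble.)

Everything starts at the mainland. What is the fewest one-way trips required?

Counting alone: the smuggler can take at most 1 across per trip to the island, so moving all 4 needs at least 4 loaded trips out, with a return between consecutive ones — at least 7 crossings.
The safety rule pushes this higher. Following every safe sequence of crossings, the most of the 4 that can be at the island as the skiff arrives there on crossing 7 is 3 — never all 4.
So no plan with fewer than 9 crossings exists, and this one achieves 9:
1. Smuggler goes to the island with crate R3.  [the mainland: crate K1, crate K2, crate K6 | the island: crate R3]
2. Smuggler goes back to the mainland alone.  [the mainland: crate K1, crate K2, crate K6 | the island: crate R3]
3. Smuggler goes to the island with crate K1.  [the mainland: crate K2, crate K6 | the island: crate K1, crate R3]
4. Smuggler goes back to the mainland with crate R3.  [the mainland: crate K2, crate K6, crate R3 | the island: crate K1]
5. Smuggler goes to the island with crate K6.  [the mainland: crate K2, crate R3 | the island: crate K1, crate K6]
6. Smuggler goes back to the mainland alone.  [the mainland: crate K2, crate R3 | the island: crate K1, crate K6]
7. Smuggler goes to the island with crate K2.  [the mainland: crate R3 | the island: crate K1, crate K2, crate K6]
8. Smuggler goes back to the mainland alone.  [the mainland: crate R3 | the island: crate K1, crate K2, crate K6]
9. Smuggler goes to the island with crate R3.  [the mainland: — | the island: crate K1, crate K2, crate K6, crate R3]

9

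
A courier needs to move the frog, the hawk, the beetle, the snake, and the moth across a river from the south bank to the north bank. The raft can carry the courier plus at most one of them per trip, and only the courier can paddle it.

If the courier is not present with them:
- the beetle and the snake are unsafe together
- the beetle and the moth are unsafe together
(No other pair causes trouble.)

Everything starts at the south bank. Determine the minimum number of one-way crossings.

Counting alone: the courier can take at most 1 across per trip to the north bank, so moving all 5 needs at least 5 loaded trips out, with a return between consecutive ones — at least 9 crossings.
The safety rule pushes this higher. Following every safe sequence of crossings, the most of the 5 that can be at the north bank as the raft arrives there on crossing 9 is 4 — never all 5.
So no plan with fewer than 11 crossings exists, and this one achieves 11:
1. Courier goes to the north bank with the beetle.
2. Courier goes back to the south bank alone.
3. Courier goes to the north bank with the frog.
4. Courier goes back to the south bank alone.
5. Courier goes to the north bank with the hawk.
6. Courier goes back to the south bank alone.
7. Courier goes to the north bank with the snake.
8. Courier goes back to the south bank with the beetle.
9. Courier goes to the north bank with the moth.
10. Courier goes back to the south bank alone.
11. Courier goes to the north bank with the beetle.

11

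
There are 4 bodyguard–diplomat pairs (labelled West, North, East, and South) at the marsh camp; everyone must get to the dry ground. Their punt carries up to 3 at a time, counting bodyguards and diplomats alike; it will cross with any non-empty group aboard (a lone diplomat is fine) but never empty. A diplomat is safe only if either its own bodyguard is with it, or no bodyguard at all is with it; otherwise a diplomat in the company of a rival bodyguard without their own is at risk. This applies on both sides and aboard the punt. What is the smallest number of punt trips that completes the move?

Counting alone: each trip to the dry ground takes at most 3 across and each return brings at least 1 back, so after t trips out (and t−1 returns) at most 3t − (t−1) of the 8 are across; that first reaches 8 at t = 4, so at least 7 crossings are needed.
The safety rule pushes this higher. Following every safe sequence of crossings, the most of the 8 that can be at the dry ground as the punt arrives there on crossing 7 is 7 — never all 8.
So no plan with fewer than 9 crossings exists, and this one achieves 9:
1. bodyguard West and diplomat West cross → the dry ground.
2. bodyguard West crosses ← the marsh camp.
3. bodyguard North, bodyguard West, and diplomat North cross → the dry ground.
4. bodyguard West and diplomat West cross ← the marsh camp.
5. bodyguard East, bodyguard South, and bodyguard West cross → the dry ground.
6. diplomat North crosses ← the marsh camp.
7. diplomat North and diplomat West cross → the dry ground.
8. diplomat West crosses ← the marsh camp.
9. diplomat East, diplomat South, and diplomat West cross → the dry ground.

9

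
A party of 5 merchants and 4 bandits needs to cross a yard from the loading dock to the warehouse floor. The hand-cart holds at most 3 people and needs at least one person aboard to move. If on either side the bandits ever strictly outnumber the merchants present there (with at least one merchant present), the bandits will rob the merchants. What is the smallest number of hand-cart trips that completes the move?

Counting alone: each trip to the warehouse floor takes at most 3 across and each return brings at least 1 back, so after t trips out (and t−1 returns) at most 3t − (t−1) of the 9 are across; that first reaches 9 at t = 4, so at least 7 crossings are needed.
The plan below uses exactly 7 crossings, so it is optimal:
1. 3 bandits → the warehouse floor.  (the loading dock: 5M 1B; the warehouse floor: 0M 3B)
2. 1 bandit ← the loading dock.  (the loading dock: 5M 2B; the warehouse floor: 0M 2B)
3. 3 merchants → the warehouse floor.  (the loading dock: 2M 2B; the warehouse floor: 3M 2B)
4. 1 merchant ← the loading dock.  (the loading dock: 3M 2B; the warehouse floor: 2M 2B)
5. 2 merchants and 1 bandit → the warehouse floor.  (the loading dock: 1M 1B; the warehouse floor: 4M 3B)
6. 1 merchant ← the loading dock.  (the loading dock: 2M 1B; the warehouse floor: 3M 3B)
7. 2 merchants and 1 bandit → the warehouse floor.  (the loading dock: 0M 0B; the warehouse floor: 5M 4B)

7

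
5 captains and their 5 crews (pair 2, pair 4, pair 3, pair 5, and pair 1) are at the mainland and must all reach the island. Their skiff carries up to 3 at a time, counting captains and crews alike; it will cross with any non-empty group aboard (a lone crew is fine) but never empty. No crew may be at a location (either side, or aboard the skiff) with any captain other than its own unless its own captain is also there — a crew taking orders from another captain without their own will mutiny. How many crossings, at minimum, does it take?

Counting alone: each trip to the island takes at most 3 across and each return brings at least 1 back, so after t trips out (and t−1 returns) at most 3t − (t−1) of the 10 are across; that first reaches 10 at t = 5, so at least 9 crossings are needed.
The safety rule pushes this higher. Following every safe sequence of crossings, the most of the 10 that can be at the island as the skiff arrives there on crossing 9 is 9 — never all 10.
So no plan with fewer than 11 crossings exists, and this one achieves 11:
1. captain 2 and crew 2 cross → the island.
2. captain 2 crosses ← the mainland.
3. crew 3, crew 4, and crew 5 cross → the island.
4. crew 2 crosses ← the mainland.
5. captain 3, captain 4, and captain 5 cross → the island.
6. captain 4 and crew 4 cross ← the mainland.
7. captain 1, captain 2, and captain 4 cross → the island.
8. crew 3 crosses ← the mainland.
9. crew 2 and crew 4 cross → the island.
10. crew 2 crosses ← the mainland.
11. crew 1, crew 2, and crew 3 cross → the island.

11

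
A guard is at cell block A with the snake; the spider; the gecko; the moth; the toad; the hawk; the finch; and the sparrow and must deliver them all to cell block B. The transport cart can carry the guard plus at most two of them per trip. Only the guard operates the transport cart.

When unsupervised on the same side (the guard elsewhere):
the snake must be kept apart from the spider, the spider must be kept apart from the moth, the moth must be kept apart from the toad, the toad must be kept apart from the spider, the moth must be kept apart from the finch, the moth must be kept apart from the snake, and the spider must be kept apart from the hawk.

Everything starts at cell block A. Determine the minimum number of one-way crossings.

Counting alone: the guard can take at most 2 across per trip to cell block B, so moving all 8 needs at least 4 loaded trips out, with a return between consecutive ones — at least 7 crossings.
The safety rule pushes this higher. Following every safe sequence of crossings, the most of the 8 that can be at cell block B as the transport cart arrives there on crossings 7, 9, 11 is 5, 6, 7 respectively — never all 8.
So no plan with fewer than 13 crossings exists, and this one achieves 13:
1. Guard goes to cell block B with the moth and the spider.
2. Guard goes back to cell block A with the spider.
3. Guard goes to cell block B with the gecko and the spider.
4. Guard goes back to cell block A with the spider.
5. Guard goes to cell block B with the hawk and the spider.
6. Guard goes back to cell block A with the spider.
7. Guard goes to cell block B with the snake and the toad.
8. Guard goes back to cell block A with the moth.
9. Guard goes to cell block B with the finch and the spider.
10. Guard goes back to cell block A with the spider.
11. Guard goes to cell block B with the sparrow and the spider.
12. Guard goes back to cell block A with the spider.
13. Guard goes to cell block B with the moth and the spider.

13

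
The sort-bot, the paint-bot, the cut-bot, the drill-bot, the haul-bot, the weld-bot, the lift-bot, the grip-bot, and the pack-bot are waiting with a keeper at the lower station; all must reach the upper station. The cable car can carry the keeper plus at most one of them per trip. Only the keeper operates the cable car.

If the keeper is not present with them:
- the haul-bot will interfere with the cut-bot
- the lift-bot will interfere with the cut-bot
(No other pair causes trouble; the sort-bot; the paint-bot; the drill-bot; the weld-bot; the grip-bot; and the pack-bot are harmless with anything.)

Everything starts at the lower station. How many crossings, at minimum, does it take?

19

Counting alone: the keeper can take at most 1 across per trip to the upper station, so moving all 9 needs at least 9 loaded trips out, with a return between consecutive ones — at least 17 crossings.
The safety rule pushes this higher. Following every safe sequence of crossings, the most of the 9 that can be at the upper station as the cable car arrives there on crossing 17 is 8 — never all 9.
So no plan with fewer than 19 crossings exists, and this one achieves 19:
1. Keeper goes to the upper station with the cut-bot.  [the lower station: the drill-bot, the grip-bot, the haul-bot, the lift-bot, the pack-bot, the paint-bot, the sort-bot, the weld-bot | the upper station: the cut-bot]
2. Keeper goes back to the lower station alone.  [the lower station: the drill-bot, the grip-bot, the haul-bot, the lift-bot, the pack-bot, the paint-bot, the sort-bot, the weld-bot | the upper station: the cut-bot]
3. Keeper goes to the upper station with the sort-bot.  [the lower station: the drill-bot, the grip-bot, the haul-bot, the lift-bot, the pack-bot, the paint-bot, the weld-bot | the upper station: the cut-bot, the sort-bot]
4. Keeper goes back to the lower station alone.  [the lower station: the drill-bot, the grip-bot, the haul-bot, the lift-bot, the pack-bot, the paint-bot, the weld-bot | the upper station: the cut-bot, the sort-bot]
5. Keeper goes to the upper station with the paint-bot.  [the lower station: the drill-bot, the grip-bot, the haul-bot, the lift-bot, the pack-bot, the weld-bot | the upper station: the cut-bot, the paint-bot, the sort-bot]
6. Keeper goes back to the lower station alone.  [the lower station: the drill-bot, the grip-bot, the haul-bot, the lift-bot, the pack-bot, the weld-bot | the upper station: the cut-bot, the paint-bot, the sort-bot]
7. Keeper goes to the upper station with the drill-bot.  [the lower station: the grip-bot, the haul-bot, the lift-bot, the pack-bot, the weld-bot | the upper station: the cut-bot, the drill-bot, the paint-bot, the sort-bot]
8. Keeper goes back to the lower station alone.  [the lower station: the grip-bot, the haul-bot, the lift-bot, the pack-bot, the weld-bot | the upper station: the cut-bot, the drill-bot, the paint-bot, the sort-bot]
9. Keeper goes to the upper station with the haul-bot.  [the lower station: the grip-bot, the lift-bot, the pack-bot, the weld-bot | the upper station: the cut-bot, the drill-bot, the haul-bot, the paint-bot, the sort-bot]
10. Keeper goes back to the lower station with the cut-bot.  [the lower station: the cut-bot, the grip-bot, the lift-bot, the pack-bot, the weld-bot | the upper station: the drill-bot, the haul-bot, the paint-bot, the sort-bot]
11. Keeper goes to the upper station with the lift-bot.  [the lower station: the cut-bot, the grip-bot, the pack-bot, the weld-bot | the upper station: the drill-bot, the haul-bot, the lift-bot, the paint-bot, the sort-bot]
12. Keeper goes back to the lower station alone.  [the lower station: the cut-bot, the grip-bot, the pack-bot, the weld-bot | the upper station: the drill-bot, the haul-bot, the lift-bot, the paint-bot, the sort-bot]
13. Keeper goes to the upper station with the weld-bot.  [the lower station: the cut-bot, the grip-bot, the pack-bot | the upper station: the drill-bot, the haul-bot, the lift-bot, the paint-bot, the sort-bot, the weld-bot]
14. Keeper goes back to the lower station alone.  [the lower station: the cut-bot, the grip-bot, the pack-bot | the upper station: the drill-bot, the haul-bot, the lift-bot, the paint-bot, the sort-bot, the weld-bot]
15. Keeper goes to the upper station with the grip-bot.  [the lower station: the cut-bot, the pack-bot | the upper station: the drill-bot, the grip-bot, the haul-bot, the lift-bot, the paint-bot, the sort-bot, the weld-bot]
16. Keeper goes back to the lower station alone.  [the lower station: the cut-bot, the pack-bot | the upper station: the drill-bot, the grip-bot, the haul-bot, the lift-bot, the paint-bot, the sort-bot, the weld-bot]
17. Keeper goes to the upper station with the pack-bot.  [the lower station: the cut-bot | the upper station: the drill-bot, the grip-bot, the haul-bot, the lift-bot, the pack-bot, the paint-bot, the sort-bot, the weld-bot]
18. Keeper goes back to the lower station alone.  [the lower station: the cut-bot | the upper station: the drill-bot, the grip-bot, the haul-bot, the lift-bot, the pack-bot, the paint-bot, the sort-bot, the weld-bot]
19. Keeper goes to the upper station with the cut-bot.  [the lower station: — | the upper station: the cut-bot, the drill-bot, the grip-bot, the haul-bot, the lift-bot, the pack-bot, the paint-bot, the sort-bot, the weld-bot]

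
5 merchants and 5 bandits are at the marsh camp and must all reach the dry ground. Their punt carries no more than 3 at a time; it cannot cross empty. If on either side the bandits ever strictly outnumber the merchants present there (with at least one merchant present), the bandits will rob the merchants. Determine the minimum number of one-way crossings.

Counting alone: each trip to the dry ground takes at most 3 across and each return brings at least 1 back, so after t trips out (and t−1 returns) at most 3t − (t−1) of the 10 are across; that first reaches 10 at t = 5, so at least 9 crossings are needed.
The safety rule pushes this higher. Following every safe sequence of crossings, the most of the 10 that can be at the dry ground as the punt arrives there on crossing 9 is 9 — never all 10.
So no plan with fewer than 11 crossings exists, and this one achieves 11:
1. 2 bandits → the dry ground.  (the marsh camp: 5M 3B; the dry ground: 0M 2B)
2. 1 bandit ← the marsh camp.  (the marsh camp: 5M 4B; the dry ground: 0M 1B)
3. 3 bandits → the dry ground.  (the marsh camp: 5M 1B; the dry ground: 0M 4B)
4. 1 bandit ← the marsh camp.  (the marsh camp: 5M 2B; the dry ground: 0M 3B)
5. 3 merchants → the dry ground.  (the marsh camp: 2M 2B; the dry ground: 3M 3B)
6. 1 merchant and 1 bandit ← the marsh camp.  (the marsh camp: 3M 3B; the dry ground: 2M 2B)
7. 3 merchants → the dry ground.  (the marsh camp: 0M 3B; the dry ground: 5M 2B)
8. 1 bandit ← the marsh camp.  (the marsh camp: 0M 4B; the dry ground: 5M 1B)
9. 2 bandits → the dry ground.  (the marsh camp: 0M 2B; the dry ground: 5M 3B)
10. 1 bandit ← the marsh camp.  (the marsh camp: 0M 3B; the dry ground: 5M 2B)
11. 3 bandits → the dry ground.  (the marsh camp: 0M 0B; the dry ground: 5M 5B)

11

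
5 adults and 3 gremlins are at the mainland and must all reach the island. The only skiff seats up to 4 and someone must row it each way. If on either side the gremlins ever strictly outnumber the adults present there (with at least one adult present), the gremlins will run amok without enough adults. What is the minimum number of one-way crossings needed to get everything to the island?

Counting alone: each trip to the island takes at most 4 across and each return brings at least 1 back, so after t trips out (and t−1 returns) at most 4t − (t−1) of the 8 are across; that first reaches 8 at t = 3, so at least 5 crossings are needed.
The plan below uses exactly 5 crossings, so it is optimal:
1. 2 gremlins → the island.  (the mainland: 5A 1G; the island: 0A 2G)
2. 1 gremlin ← the mainland.  (the mainland: 5A 2G; the island: 0A 1G)
3. 3 adults and 1 gremlin → the island.  (the mainland: 2A 1G; the island: 3A 2G)
4. 1 gremlin ← the mainland.  (the mainland: 2A 2G; the island: 3A 1G)
5. 2 adults and 2 gremlins → the island.  (the mainland: 0A 0G; the island: 5A 3G)

5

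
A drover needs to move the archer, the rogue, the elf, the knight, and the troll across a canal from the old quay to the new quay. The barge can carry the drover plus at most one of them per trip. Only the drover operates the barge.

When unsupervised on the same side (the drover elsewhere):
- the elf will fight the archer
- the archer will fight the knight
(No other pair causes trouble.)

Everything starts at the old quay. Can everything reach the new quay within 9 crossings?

No

Counting alone: the drover can take at most 1 across per trip to the new quay, so moving all 5 needs at least 5 loaded trips out, with a return between consecutive ones — at least 9 crossings.
The safety rule pushes this higher. Following every safe sequence of crossings, the most of the 5 that can be at the new quay as the barge arrives there on crossing 9 is 4 — never all 5.
So the move cannot be finished within 9 crossings. (The shortest complete plan takes 11:)
1. Drover goes to the new quay with the archer.  [the old quay: the elf, the knight, the rogue, the troll | the new quay: the archer]
2. Drover goes back to the old quay alone.  [the old quay: the elf, the knight, the rogue, the troll | the new quay: the archer]
3. Drover goes to the new quay with the rogue.  [the old quay: the elf, the knight, the troll | the new quay: the archer, the rogue]
4. Drover goes back to the old quay alone.  [the old quay: the elf, the knight, the troll | the new quay: the archer, the rogue]
5. Drover goes to the new quay with the elf.  [the old quay: the knight, the troll | the new quay: the archer, the elf, the rogue]
6. Drover goes back to the old quay with the archer.  [the old quay: the archer, the knight, the troll | the new quay: the elf, the rogue]
7. Drover goes to the new quay with the knight.  [the old quay: the archer, the troll | the new quay: the elf, the knight, the rogue]
8. Drover goes back to the old quay alone.  [the old quay: the archer, the troll | the new quay: the elf, the knight, the rogue]
9. Drover goes to the new quay with the troll.  [the old quay: the archer | the new quay: the elf, the knight, the rogue, the troll]
10. Drover goes back to the old quay alone.  [the old quay: the archer | the new quay: the elf, the knight, the rogue, the troll]
11. Drover goes to the new quay with the archer.  [the old quay: — | the new quay: the archer, the elf, the knight, the rogue, the troll]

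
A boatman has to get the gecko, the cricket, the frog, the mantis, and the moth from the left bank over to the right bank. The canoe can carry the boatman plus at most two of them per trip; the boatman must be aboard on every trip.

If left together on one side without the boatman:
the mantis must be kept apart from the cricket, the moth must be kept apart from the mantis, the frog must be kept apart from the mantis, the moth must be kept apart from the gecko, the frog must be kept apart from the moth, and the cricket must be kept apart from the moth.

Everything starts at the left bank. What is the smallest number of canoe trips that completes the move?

Counting alone: the boatman can take at most 2 across per trip to the right bank, so moving all 5 needs at least 3 loaded trips out, with a return between consecutive ones — at least 5 crossings.
The safety rule pushes this higher. Following every safe sequence of crossings, the most of the 5 that can be at the right bank as the canoe arrives there on crossing 5 is 4 — never all 5.
So no plan with fewer than 7 crossings exists, and this one achieves 7:
1. Boatman goes to the right bank with the mantis and the moth.  [the left bank: the cricket, the frog, the gecko | the right bank: the mantis, the moth]
2. Boatman goes back to the left bank with the mantis.  [the left bank: the cricket, the frog, the gecko, the mantis | the right bank: the moth]
3. Boatman goes to the right bank with the gecko and the mantis.  [the left bank: the cricket, the frog | the right bank: the gecko, the mantis, the moth]
4. Boatman goes back to the left bank with the moth.  [the left bank: the cricket, the frog, the moth | the right bank: the gecko, the mantis]
5. Boatman goes to the right bank with the cricket and the frog.  [the left bank: the moth | the right bank: the cricket, the frog, the gecko, the mantis]
6. Boatman goes back to the left bank with the mantis.  [the left bank: the mantis, the moth | the right bank: the cricket, the frog, the gecko]
7. Boatman goes to the right bank with the mantis and the moth.  [the left bank: — | the right bank: the cricket, the frog, the gecko, the mantis, the moth]

7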